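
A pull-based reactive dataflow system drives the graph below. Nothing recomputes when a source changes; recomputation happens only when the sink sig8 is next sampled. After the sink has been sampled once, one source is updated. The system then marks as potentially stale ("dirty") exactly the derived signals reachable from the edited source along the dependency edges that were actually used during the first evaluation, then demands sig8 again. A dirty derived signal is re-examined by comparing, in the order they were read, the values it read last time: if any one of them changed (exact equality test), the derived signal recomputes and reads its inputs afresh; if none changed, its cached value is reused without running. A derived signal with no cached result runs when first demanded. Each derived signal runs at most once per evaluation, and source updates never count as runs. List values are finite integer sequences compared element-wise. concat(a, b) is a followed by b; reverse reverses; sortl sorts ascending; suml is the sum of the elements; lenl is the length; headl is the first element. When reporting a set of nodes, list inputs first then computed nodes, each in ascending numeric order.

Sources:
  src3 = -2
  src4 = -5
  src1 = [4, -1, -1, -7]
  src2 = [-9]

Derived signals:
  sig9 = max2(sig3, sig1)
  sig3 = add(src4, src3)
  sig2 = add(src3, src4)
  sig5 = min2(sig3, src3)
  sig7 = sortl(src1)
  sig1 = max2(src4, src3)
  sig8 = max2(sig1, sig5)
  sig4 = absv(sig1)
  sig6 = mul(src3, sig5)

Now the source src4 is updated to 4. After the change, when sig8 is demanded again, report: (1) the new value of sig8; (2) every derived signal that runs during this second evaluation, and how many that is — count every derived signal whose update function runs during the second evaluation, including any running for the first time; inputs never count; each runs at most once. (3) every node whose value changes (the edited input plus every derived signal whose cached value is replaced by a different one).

New value of sig8: 4.
Derived signals that run: sig1, sig3, sig5, sig8 — 4 in total.
Values that change: src4, sig1, sig3, sig5, sig8.

First evaluation (everything demanded from the output):
  sig1 = max2(-5, -2) = -2
  sig3 = add(-5, -2) = -7
  sig5 = min2(-7, -2) = -7
  sig8 = max2(-2, -7) = -2

Propagation after the edit:
  sig1: runs — src4 -5->4; result 4.
  sig3: runs — src4 -5->4; result 2.
  sig5: runs — sig3 -7->2; result -2.
  sig8: runs — sig1 -2->4; sig5 -7->-2; result 4.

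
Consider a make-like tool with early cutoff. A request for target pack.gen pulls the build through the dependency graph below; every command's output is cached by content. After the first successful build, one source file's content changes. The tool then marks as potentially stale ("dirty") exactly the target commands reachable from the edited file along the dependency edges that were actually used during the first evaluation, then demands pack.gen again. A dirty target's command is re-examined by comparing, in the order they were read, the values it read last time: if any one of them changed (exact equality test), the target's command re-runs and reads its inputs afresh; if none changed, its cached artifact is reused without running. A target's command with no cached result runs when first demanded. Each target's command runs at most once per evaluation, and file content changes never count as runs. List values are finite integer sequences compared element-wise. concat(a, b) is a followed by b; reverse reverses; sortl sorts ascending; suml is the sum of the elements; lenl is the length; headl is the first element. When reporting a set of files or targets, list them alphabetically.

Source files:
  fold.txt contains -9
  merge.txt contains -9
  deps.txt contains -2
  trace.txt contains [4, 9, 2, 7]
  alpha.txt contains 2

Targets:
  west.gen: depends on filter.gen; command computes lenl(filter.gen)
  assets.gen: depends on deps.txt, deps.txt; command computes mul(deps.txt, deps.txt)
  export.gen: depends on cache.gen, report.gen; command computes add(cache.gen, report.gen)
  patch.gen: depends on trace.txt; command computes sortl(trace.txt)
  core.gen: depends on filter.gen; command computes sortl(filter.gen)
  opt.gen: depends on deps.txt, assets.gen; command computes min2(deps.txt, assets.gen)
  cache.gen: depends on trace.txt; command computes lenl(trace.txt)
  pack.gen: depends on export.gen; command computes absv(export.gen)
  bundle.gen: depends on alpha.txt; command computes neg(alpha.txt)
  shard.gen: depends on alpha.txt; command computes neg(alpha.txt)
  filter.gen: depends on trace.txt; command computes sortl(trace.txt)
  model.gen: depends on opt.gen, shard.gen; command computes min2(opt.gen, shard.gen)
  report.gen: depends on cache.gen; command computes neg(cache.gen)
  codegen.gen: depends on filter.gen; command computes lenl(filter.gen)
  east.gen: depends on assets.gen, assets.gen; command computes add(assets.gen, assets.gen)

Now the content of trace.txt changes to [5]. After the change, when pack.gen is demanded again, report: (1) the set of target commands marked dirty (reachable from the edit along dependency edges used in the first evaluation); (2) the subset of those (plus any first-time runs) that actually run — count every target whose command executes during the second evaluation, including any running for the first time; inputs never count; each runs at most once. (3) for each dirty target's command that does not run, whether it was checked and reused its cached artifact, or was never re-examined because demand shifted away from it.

First demand of the output computes:
  cache.gen = lenl([4, 9, 2, 7]) = 4
  report.gen = neg(4) = -4
  export.gen = add(4, -4) = 0
  pack.gen = absv(0) = 0

After the edit, cleaning proceeds:
  cache.gen: a read changed (trace.txt [4, 9, 2, 7]->[5]) — executes, giving 1.
  report.gen: a read changed (cache.gen 4->1) — executes, giving -1.
  export.gen: a read changed (cache.gen 4->1; report.gen -4->-1) — executes, giving 0 — identical to its old value.
  pack.gen: dirty, but its reads are unchanged (export.gen unchanged); cached 0 stands.

Note the absorption at export.gen: it re-runs yet its value is the same, leaving the output's value untouched.

The edit dirties: cache.gen, export.gen, pack.gen, report.gen.
3 target commands run: cache.gen, export.gen, report.gen.
Cache hits after checking: pack.gen.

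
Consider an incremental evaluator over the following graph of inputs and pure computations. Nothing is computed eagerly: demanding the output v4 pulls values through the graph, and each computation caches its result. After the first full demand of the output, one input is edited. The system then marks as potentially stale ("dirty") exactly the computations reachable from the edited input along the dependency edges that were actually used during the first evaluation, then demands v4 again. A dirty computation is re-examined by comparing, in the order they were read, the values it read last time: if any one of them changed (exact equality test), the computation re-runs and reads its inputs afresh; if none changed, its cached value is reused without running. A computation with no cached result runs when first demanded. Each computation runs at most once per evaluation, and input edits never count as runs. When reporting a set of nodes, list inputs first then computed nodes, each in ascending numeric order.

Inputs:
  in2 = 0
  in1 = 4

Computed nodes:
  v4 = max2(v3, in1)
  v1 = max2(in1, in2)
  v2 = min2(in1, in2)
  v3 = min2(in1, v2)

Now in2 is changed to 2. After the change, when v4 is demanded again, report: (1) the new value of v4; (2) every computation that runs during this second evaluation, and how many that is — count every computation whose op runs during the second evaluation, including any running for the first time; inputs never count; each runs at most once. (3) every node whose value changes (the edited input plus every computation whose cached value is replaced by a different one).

Initial pass — values computed on the first demand:
  v2 = min2(4, 0) = 0
  v3 = min2(4, 0) = 0
  v4 = max2(0, 4) = 4

Second demand — change propagation:
  v2: re-runs because in2 0->2; new result 2.
  v3: re-runs because v2 0->2; new result 2.
  v4: re-runs because v3 0->2; new result 4 (unchanged).

v4 now evaluates to 4.
Run set: v2, v3, v4 (3 run).
Changed values: in2, v2, v3.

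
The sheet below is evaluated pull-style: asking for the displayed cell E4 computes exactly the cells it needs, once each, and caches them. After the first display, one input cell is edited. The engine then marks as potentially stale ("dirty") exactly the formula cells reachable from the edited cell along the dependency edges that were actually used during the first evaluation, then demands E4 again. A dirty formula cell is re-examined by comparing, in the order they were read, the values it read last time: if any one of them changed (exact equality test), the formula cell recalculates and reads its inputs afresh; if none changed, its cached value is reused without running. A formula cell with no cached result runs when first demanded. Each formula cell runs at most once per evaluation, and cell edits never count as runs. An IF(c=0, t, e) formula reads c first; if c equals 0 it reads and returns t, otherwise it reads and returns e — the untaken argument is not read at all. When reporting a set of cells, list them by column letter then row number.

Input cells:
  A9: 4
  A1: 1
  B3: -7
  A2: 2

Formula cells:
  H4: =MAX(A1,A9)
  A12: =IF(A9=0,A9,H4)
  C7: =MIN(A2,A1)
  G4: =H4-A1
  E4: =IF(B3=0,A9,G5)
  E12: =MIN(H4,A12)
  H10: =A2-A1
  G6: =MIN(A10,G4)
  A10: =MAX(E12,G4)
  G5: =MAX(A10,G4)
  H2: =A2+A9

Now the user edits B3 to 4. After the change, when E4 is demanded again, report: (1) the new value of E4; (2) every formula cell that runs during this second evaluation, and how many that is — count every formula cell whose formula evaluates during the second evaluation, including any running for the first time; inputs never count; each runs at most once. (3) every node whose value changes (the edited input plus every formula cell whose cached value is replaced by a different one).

Demanding E4 again yields 4.
1 formula cells run: E4.
The nodes whose values change: B3.

First demand of the output computes:
  H4 = MAX(1, 4) = 4
  A12 = IF(A9=0: A9=4 -> else branch H4) = 4
  E12 = MIN(4, 4) = 4
  G4 = 4 - 1 = 3
  A10 = MAX(4, 3) = 4
  G5 = MAX(4, 3) = 4
  E4 = IF(B3=0: B3=-7 -> else branch G5) = 4

After the edit, cleaning proceeds:
  E4: a read changed (B3 -7->4) — executes, giving 4 — identical to its old value.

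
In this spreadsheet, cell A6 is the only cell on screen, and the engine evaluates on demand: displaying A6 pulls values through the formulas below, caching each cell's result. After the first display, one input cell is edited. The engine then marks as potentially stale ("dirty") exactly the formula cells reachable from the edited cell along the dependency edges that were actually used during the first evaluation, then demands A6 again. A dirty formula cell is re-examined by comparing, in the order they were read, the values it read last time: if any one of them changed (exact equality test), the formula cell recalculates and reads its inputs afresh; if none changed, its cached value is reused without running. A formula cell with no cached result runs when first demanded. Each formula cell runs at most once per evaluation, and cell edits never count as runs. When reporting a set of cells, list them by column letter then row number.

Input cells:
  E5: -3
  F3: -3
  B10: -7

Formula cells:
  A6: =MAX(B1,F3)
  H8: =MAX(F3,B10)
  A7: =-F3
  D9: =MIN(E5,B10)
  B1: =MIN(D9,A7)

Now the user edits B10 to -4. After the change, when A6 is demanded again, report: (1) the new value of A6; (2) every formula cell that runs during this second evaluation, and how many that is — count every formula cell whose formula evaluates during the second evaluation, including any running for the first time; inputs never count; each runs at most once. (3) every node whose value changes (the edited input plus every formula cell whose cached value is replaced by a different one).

Initial pass — values computed on the first demand:
  A7 = -(-3) = 3
  D9 = MIN(-3, -7) = -7
  B1 = MIN(-7, 3) = -7
  A6 = MAX(-7, -3) = -3

Second demand — change propagation:
  D9: re-runs because B10 -7->-4; new result -4.
  B1: re-runs because D9 -7->-4; new result -4.
  A6: re-runs because B1 -7->-4; new result -3 (unchanged).

A6 now evaluates to -3.
Run set: A6, B1, D9 (3 run).
Changed values: B1, B10, D9.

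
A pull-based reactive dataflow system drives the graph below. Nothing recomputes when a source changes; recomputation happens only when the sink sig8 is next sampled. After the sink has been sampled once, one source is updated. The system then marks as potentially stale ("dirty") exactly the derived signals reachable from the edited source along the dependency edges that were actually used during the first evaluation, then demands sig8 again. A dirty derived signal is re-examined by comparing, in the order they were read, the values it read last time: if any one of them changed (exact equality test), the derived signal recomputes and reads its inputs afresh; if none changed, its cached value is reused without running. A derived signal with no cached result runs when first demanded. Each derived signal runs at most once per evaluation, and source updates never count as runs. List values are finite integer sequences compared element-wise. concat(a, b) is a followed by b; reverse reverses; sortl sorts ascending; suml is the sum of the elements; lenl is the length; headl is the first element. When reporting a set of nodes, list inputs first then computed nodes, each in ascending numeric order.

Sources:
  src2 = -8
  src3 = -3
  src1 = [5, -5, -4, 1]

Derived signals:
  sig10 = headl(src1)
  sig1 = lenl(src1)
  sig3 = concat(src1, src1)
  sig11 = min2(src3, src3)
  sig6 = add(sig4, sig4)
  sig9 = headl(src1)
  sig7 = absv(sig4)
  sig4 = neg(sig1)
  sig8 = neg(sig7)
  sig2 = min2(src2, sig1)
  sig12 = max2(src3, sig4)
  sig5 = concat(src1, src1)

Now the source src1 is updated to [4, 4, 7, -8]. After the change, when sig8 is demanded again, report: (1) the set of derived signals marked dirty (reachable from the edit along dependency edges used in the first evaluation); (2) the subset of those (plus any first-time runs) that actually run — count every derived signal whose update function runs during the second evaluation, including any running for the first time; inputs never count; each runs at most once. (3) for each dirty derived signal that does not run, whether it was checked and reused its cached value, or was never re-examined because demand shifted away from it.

First evaluation (everything demanded from the output):
  sig1 = lenl([5, -5, -4, 1]) = 4
  sig4 = neg(4) = -4
  sig7 = absv(-4) = 4
  sig8 = neg(4) = -4

Propagation after the edit:
  sig1: runs — src1 [5, -5, -4, 1]->[4, 4, 7, -8]; result 4 (same value as before).
  sig4: checked — values it read are unchanged (sig1 unchanged); reused cached -4 without running.
  sig7: checked — values it read are unchanged (sig4 unchanged); reused cached 4 without running.
  sig8: checked — values it read are unchanged (sig7 unchanged); reused cached -4 without running.

Key observation: the change is absorbed at sig1 — it re-runs but produces the same value, and the output's value is unchanged.

Marked dirty: sig1, sig4, sig7, sig8.
Derived signals that run: sig1 — 1 in total.
Checked but reused from cache: sig4, sig7, sig8.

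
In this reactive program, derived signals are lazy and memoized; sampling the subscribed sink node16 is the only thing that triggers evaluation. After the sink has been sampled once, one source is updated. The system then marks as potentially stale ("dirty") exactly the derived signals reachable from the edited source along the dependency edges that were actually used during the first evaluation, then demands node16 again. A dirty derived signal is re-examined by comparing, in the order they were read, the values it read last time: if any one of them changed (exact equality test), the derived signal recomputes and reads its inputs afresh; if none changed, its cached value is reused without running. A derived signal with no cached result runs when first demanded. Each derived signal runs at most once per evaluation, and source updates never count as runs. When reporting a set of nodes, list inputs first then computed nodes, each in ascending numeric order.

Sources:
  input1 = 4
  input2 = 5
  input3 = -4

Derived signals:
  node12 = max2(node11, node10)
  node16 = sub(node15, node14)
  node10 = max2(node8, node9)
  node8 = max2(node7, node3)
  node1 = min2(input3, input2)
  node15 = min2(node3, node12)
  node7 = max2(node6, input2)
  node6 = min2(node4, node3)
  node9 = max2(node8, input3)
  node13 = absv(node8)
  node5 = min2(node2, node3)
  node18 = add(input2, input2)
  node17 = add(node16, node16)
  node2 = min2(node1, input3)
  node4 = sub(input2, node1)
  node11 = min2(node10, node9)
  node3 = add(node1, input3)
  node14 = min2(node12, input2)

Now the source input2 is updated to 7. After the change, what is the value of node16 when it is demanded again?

Demanding node16 again yields -15.
Note where the cutoff bites: node3 is checked, finds nothing changed, and keeps its cache.

First demand of the output computes:
  node1 = min2(-4, 5) = -4
  node3 = add(-4, -4) = -8
  node4 = sub(5, -4) = 9
  node6 = min2(9, -8) = -8
  node7 = max2(-8, 5) = 5
  node8 = max2(5, -8) = 5
  node9 = max2(5, -4) = 5
  node10 = max2(5, 5) = 5
  node11 = min2(5, 5) = 5
  node12 = max2(5, 5) = 5
  node14 = min2(5, 5) = 5
  node15 = min2(-8, 5) = -8
  node16 = sub(-8, 5) = -13

After the edit, cleaning proceeds:
  node1: a read changed (input2 5->7) — executes, giving -4 — identical to its old value.
  node3: dirty, but its reads are unchanged (node1 unchanged, input3 unchanged); cached -8 stands.
  node4: a read changed (input2 5->7) — executes, giving 11.
  node6: a read changed (node4 9->11) — executes, giving -8 — identical to its old value.
  node7: a read changed (input2 5->7) — executes, giving 7.
  node8: a read changed (node7 5->7) — executes, giving 7.
  node9: a read changed (node8 5->7) — executes, giving 7.
  node10: a read changed (node8 5->7; node9 5->7) — executes, giving 7.
  node11: a read changed (node10 5->7; node9 5->7) — executes, giving 7.
  node12: a read changed (node11 5->7; node10 5->7) — executes, giving 7.
  node14: a read changed (node12 5->7; input2 5->7) — executes, giving 7.
  node15: a read changed (node12 5->7) — executes, giving -8 — identical to its old value.
  node16: a read changed (node14 5->7) — executes, giving -15.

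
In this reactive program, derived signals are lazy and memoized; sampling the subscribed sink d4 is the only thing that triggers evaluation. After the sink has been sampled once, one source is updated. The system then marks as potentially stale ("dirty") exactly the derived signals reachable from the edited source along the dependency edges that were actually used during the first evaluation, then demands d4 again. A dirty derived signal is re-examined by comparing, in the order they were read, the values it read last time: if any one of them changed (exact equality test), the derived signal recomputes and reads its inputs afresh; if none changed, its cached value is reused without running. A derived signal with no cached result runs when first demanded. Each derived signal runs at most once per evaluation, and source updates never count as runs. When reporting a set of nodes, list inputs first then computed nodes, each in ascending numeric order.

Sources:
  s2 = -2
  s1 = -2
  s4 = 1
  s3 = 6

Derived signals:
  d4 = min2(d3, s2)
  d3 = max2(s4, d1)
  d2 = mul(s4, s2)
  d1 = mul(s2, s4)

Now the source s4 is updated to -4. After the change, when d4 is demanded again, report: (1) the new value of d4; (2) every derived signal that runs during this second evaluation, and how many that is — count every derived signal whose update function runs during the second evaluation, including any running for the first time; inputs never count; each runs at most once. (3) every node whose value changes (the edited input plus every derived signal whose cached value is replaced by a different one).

Demanding d4 again yields -2.
3 derived signals run: d1, d3, d4.
The nodes whose values change: s4, d1, d3.

First demand of the output computes:
  d1 = mul(-2, 1) = -2
  d3 = max2(1, -2) = 1
  d4 = min2(1, -2) = -2

After the edit, cleaning proceeds:
  d1: a read changed (s4 1->-4) — executes, giving 8.
  d3: a read changed (s4 1->-4; d1 -2->8) — executes, giving 8.
  d4: a read changed (d3 1->8) — executes, giving -2 — identical to its old value.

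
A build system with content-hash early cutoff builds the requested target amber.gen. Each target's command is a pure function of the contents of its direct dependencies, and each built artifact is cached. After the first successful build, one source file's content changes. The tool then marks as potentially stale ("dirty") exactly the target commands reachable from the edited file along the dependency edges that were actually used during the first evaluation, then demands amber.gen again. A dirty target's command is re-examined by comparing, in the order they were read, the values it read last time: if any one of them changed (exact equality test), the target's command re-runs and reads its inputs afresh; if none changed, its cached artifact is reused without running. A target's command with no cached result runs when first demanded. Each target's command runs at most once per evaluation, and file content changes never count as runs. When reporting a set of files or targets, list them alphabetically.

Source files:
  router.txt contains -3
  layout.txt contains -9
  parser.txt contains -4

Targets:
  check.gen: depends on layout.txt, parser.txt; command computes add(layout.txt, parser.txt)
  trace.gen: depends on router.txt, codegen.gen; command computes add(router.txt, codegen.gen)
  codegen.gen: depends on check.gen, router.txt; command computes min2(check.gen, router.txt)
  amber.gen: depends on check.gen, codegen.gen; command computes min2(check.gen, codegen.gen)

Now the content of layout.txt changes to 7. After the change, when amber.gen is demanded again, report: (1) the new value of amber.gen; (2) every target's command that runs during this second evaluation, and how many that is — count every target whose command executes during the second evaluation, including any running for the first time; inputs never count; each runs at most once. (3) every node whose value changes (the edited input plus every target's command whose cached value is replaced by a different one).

New value of amber.gen: -3.
Target commands that run: amber.gen, check.gen, codegen.gen — 3 in total.
Values that change: amber.gen, check.gen, codegen.gen, layout.txt.

First evaluation (everything demanded from the output):
  check.gen = add(-9, -4) = -13
  codegen.gen = min2(-13, -3) = -13
  amber.gen = min2(-13, -13) = -13

Propagation after the edit:
  check.gen: runs — layout.txt -9->7; result 3.
  codegen.gen: runs — check.gen -13->3; result -3.
  amber.gen: runs — check.gen -13->3; codegen.gen -13->-3; result -3.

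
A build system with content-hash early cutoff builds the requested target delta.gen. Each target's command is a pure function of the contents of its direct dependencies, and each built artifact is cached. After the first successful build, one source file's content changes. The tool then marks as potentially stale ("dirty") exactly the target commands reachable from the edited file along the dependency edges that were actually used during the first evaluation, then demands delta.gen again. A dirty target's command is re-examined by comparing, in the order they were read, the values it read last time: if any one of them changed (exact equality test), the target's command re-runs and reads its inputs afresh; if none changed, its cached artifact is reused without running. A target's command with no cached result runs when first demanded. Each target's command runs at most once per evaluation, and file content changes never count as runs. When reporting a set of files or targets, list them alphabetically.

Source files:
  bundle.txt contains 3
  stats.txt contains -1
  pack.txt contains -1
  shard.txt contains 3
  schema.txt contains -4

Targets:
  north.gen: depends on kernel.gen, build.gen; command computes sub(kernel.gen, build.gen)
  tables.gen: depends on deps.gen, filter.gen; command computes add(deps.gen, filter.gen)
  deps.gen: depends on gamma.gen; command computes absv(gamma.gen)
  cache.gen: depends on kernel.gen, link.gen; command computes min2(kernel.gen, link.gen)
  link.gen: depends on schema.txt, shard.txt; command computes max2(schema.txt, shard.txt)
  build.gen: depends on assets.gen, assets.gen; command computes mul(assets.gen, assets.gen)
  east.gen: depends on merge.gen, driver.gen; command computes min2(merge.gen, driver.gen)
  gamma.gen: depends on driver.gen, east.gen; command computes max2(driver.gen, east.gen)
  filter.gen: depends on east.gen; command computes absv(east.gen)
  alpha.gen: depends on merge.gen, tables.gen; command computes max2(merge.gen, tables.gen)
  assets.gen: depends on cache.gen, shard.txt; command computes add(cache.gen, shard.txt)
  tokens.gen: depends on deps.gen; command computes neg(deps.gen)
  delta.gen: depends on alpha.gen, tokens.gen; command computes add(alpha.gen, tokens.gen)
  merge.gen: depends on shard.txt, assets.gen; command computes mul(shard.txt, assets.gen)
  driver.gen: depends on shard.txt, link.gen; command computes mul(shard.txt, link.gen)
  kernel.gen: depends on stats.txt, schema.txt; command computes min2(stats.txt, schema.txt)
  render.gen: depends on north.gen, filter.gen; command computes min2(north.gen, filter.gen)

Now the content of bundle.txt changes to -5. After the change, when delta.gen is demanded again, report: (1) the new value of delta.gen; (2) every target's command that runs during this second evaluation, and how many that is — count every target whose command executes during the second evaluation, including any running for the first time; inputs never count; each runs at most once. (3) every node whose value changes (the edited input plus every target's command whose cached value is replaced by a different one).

New value of delta.gen: 3.
Target commands that run: none — 0 in total.
Values that change: bundle.txt.
Key observation: bundle.txt is never demanded by the output, so the edit triggers no recomputation at all.

First evaluation (everything demanded from the output):
  kernel.gen = min2(-1, -4) = -4
  link.gen = max2(-4, 3) = 3
  cache.gen = min2(-4, 3) = -4
  assets.gen = add(-4, 3) = -1
  driver.gen = mul(3, 3) = 9
  merge.gen = mul(3, -1) = -3
  east.gen = min2(-3, 9) = -3
  filter.gen = absv(-3) = 3
  gamma.gen = max2(9, -3) = 9
  deps.gen = absv(9) = 9
  tables.gen = add(9, 3) = 12
  alpha.gen = max2(-3, 12) = 12
  tokens.gen = neg(9) = -9
  delta.gen = add(12, -9) = 3

Propagation after the edit:
  bundle.txt feeds no computation that the output demands — nothing is marked dirty and nothing runs.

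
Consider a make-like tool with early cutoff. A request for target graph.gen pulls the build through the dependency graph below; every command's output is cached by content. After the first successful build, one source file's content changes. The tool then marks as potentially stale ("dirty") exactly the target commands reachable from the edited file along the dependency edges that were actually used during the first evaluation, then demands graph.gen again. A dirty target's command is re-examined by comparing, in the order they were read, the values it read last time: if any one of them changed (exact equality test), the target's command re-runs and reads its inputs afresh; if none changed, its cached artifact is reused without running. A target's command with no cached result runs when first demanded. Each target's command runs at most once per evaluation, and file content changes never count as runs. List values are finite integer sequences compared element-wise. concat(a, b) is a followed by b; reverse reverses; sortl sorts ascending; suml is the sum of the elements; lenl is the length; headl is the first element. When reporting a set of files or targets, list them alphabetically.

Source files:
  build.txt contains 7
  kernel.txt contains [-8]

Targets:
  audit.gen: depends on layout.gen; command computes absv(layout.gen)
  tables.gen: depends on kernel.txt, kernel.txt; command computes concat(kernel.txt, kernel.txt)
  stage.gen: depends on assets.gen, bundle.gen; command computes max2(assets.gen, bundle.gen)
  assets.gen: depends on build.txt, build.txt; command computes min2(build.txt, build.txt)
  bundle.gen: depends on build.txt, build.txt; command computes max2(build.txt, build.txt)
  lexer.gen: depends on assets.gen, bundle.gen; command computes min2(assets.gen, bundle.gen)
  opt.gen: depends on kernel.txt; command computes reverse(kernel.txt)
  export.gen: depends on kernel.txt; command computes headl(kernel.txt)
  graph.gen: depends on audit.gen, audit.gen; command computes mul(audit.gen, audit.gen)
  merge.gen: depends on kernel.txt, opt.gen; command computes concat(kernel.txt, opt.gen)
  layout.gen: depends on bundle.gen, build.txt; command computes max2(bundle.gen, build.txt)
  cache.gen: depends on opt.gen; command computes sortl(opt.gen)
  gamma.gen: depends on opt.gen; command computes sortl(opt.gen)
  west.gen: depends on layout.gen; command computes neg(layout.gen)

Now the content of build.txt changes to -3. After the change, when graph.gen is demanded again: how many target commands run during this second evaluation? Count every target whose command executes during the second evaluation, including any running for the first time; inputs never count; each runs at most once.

First demand of the output computes:
  bundle.gen = max2(7, 7) = 7
  layout.gen = max2(7, 7) = 7
  audit.gen = absv(7) = 7
  graph.gen = mul(7, 7) = 49

After the edit, cleaning proceeds:
  bundle.gen: a read changed (build.txt 7->-3; build.txt 7->-3) — executes, giving -3.
  layout.gen: a read changed (bundle.gen 7->-3; build.txt 7->-3) — executes, giving -3.
  audit.gen: a read changed (layout.gen 7->-3) — executes, giving 3.
  graph.gen: a read changed (audit.gen 7->3; audit.gen 7->3) — executes, giving 9.

4 target commands run: audit.gen, bundle.gen, graph.gen, layout.gen.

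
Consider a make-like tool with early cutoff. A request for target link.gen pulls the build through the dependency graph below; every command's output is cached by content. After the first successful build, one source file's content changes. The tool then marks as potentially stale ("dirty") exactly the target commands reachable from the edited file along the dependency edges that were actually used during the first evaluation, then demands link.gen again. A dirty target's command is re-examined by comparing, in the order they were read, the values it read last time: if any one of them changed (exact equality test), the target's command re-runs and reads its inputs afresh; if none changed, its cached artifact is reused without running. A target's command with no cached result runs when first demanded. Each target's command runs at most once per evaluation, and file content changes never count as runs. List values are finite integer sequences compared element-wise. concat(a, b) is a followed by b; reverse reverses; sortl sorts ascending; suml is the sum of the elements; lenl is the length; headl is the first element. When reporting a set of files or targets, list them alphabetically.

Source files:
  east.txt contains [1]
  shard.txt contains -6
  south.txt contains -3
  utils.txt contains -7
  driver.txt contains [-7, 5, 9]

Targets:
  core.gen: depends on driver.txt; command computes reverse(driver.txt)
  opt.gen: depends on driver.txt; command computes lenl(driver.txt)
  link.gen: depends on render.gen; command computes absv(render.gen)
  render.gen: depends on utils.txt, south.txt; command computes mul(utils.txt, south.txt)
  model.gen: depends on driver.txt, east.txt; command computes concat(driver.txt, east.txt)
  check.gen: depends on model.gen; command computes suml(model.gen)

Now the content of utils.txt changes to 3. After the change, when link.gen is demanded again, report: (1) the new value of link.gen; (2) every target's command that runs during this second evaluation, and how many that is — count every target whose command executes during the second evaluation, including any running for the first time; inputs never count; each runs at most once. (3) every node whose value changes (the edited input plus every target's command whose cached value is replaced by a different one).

Demanding link.gen again yields 9.
2 target commands run: link.gen, render.gen.
The nodes whose values change: link.gen, render.gen, utils.txt.

First demand of the output computes:
  render.gen = mul(-7, -3) = 21
  link.gen = absv(21) = 21

After the edit, cleaning proceeds:
  render.gen: a read changed (utils.txt -7->3) — executes, giving -9.
  link.gen: a read changed (render.gen 21->-9) — executes, giving 9.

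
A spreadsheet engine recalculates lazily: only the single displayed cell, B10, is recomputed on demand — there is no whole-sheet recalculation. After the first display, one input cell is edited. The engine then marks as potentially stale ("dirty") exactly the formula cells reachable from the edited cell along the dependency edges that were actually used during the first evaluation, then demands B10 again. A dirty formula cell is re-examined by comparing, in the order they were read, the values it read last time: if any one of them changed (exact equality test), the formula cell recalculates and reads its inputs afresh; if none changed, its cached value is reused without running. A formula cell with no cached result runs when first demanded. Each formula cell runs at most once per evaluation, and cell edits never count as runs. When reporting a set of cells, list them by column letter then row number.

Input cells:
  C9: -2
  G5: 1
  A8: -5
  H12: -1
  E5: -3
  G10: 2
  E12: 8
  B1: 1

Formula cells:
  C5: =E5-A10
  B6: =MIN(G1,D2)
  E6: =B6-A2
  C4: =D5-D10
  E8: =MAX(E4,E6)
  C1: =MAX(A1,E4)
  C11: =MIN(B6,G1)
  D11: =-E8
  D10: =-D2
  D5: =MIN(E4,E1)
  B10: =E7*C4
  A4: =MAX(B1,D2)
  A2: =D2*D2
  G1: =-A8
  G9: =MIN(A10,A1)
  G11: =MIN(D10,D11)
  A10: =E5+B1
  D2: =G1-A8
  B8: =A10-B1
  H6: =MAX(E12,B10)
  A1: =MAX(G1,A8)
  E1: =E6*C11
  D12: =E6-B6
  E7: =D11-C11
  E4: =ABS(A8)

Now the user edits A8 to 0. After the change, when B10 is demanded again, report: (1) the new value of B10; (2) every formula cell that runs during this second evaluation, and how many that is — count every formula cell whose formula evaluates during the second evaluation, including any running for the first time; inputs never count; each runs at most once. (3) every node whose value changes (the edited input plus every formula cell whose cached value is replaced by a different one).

First evaluation (everything demanded from the output):
  E4 = ABS(-5) = 5
  G1 = -(-5) = 5
  D2 = 5 - -5 = 10
  A2 = 10 * 10 = 100
  B6 = MIN(5, 10) = 5
  C11 = MIN(5, 5) = 5
  D10 = -(10) = -10
  E6 = 5 - 100 = -95
  E1 = -95 * 5 = -475
  D5 = MIN(5, -475) = -475
  C4 = -475 - -10 = -465
  E8 = MAX(5, -95) = 5
  D11 = -(5) = -5
  E7 = -5 - 5 = -10
  B10 = -10 * -465 = 4650

Propagation after the edit:
  E4: runs — A8 -5->0; result 0.
  G1: runs — A8 -5->0; result 0.
  D2: runs — G1 5->0; A8 -5->0; result 0.
  A2: runs — D2 10->0; D2 10->0; result 0.
  B6: runs — G1 5->0; D2 10->0; result 0.
  C11: runs — B6 5->0; G1 5->0; result 0.
  D10: runs — D2 10->0; result 0.
  E6: runs — B6 5->0; A2 100->0; result 0.
  E1: runs — E6 -95->0; C11 5->0; result 0.
  D5: runs — E4 5->0; E1 -475->0; result 0.
  C4: runs — D5 -475->0; D10 -10->0; result 0.
  E8: runs — E4 5->0; E6 -95->0; result 0.
  D11: runs — E8 5->0; result 0.
  E7: runs — D11 -5->0; C11 5->0; result 0.
  B10: runs — E7 -10->0; C4 -465->0; result 0.

New value of B10: 0.
Formula cells that run: A2, B6, B10, C4, C11, D2, D5, D10, D11, E1, E4, E6, E7, E8, G1 — 15 in total.
Values that change: A2, A8, B6, B10, C4, C11, D2, D5, D10, D11, E1, E4, E6, E7, E8, G1.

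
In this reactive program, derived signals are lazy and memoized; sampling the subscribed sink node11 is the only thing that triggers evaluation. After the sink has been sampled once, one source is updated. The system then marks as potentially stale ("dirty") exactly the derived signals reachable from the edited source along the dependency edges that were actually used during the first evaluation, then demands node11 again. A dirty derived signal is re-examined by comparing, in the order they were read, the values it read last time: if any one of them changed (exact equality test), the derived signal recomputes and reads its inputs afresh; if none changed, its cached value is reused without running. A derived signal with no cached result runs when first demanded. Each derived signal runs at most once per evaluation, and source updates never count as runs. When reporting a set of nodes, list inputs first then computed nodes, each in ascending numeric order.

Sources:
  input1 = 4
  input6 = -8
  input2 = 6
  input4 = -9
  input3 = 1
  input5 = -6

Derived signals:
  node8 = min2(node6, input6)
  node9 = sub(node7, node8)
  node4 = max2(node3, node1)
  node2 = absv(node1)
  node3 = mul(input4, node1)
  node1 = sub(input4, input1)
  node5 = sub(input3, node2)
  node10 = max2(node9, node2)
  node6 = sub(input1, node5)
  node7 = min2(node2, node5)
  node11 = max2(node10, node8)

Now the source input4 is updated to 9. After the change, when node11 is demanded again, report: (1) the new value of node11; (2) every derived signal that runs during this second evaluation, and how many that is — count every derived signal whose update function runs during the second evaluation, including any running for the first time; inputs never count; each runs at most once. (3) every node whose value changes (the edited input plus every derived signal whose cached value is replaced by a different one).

First demand of the output computes:
  node1 = sub(-9, 4) = -13
  node2 = absv(-13) = 13
  node5 = sub(1, 13) = -12
  node6 = sub(4, -12) = 16
  node7 = min2(13, -12) = -12
  node8 = min2(16, -8) = -8
  node9 = sub(-12, -8) = -4
  node10 = max2(-4, 13) = 13
  node11 = max2(13, -8) = 13

After the edit, cleaning proceeds:
  node1: a read changed (input4 -9->9) — executes, giving 5.
  node2: a read changed (node1 -13->5) — executes, giving 5.
  node5: a read changed (node2 13->5) — executes, giving -4.
  node6: a read changed (node5 -12->-4) — executes, giving 8.
  node7: a read changed (node2 13->5; node5 -12->-4) — executes, giving -4.
  node8: a read changed (node6 16->8) — executes, giving -8 — identical to its old value.
  node9: a read changed (node7 -12->-4) — executes, giving 4.
  node10: a read changed (node9 -4->4; node2 13->5) — executes, giving 5.
  node11: a read changed (node10 13->5) — executes, giving 5.

Demanding node11 again yields 5.
9 derived signals run: node1, node2, node5, node6, node7, node8, node9, node10, node11.
The nodes whose values change: input4, node1, node2, node5, node6, node7, node9, node10, node11.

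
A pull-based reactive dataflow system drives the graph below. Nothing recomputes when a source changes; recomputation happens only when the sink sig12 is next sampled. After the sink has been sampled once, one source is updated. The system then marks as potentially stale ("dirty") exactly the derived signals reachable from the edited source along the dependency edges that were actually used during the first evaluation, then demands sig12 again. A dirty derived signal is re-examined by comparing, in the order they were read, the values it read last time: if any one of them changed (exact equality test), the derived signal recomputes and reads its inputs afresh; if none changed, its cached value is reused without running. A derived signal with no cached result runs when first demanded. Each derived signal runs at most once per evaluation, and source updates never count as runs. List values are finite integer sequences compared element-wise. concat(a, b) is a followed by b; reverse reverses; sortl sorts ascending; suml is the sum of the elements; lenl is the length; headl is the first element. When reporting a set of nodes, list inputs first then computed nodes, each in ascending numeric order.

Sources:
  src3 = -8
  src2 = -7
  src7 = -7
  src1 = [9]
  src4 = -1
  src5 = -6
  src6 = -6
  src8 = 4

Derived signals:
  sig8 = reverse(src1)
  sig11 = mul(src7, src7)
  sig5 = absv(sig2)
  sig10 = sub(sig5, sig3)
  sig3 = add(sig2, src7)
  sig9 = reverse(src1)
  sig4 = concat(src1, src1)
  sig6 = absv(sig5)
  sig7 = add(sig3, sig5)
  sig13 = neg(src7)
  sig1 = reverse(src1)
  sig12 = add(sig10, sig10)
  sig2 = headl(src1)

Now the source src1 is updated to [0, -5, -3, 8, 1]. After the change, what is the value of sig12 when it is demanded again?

New value of sig12: 14.
Key observation: the change is absorbed at sig10 — it re-runs but produces the same value, and the output's value is unchanged.

First evaluation (everything demanded from the output):
  sig2 = headl([9]) = 9
  sig3 = add(9, -7) = 2
  sig5 = absv(9) = 9
  sig10 = sub(9, 2) = 7
  sig12 = add(7, 7) = 14

Propagation after the edit:
  sig2: runs — src1 [9]->[0, -5, -3, 8, 1]; result 0.
  sig3: runs — sig2 9->0; result -7.
  sig5: runs — sig2 9->0; result 0.
  sig10: runs — sig5 9->0; sig3 2->-7; result 7 (same value as before).
  sig12: checked — values it read are unchanged (sig10 unchanged, sig10 unchanged); reused cached 14 without running.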